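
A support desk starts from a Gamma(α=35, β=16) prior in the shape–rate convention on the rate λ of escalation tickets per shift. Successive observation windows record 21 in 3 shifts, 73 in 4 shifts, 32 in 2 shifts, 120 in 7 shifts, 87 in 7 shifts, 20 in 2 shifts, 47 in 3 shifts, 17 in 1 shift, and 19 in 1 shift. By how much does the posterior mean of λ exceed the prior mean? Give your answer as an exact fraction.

Total count: 21 + 73 + 32 + 120 + 87 + 20 + 47 + 17 + 19 = 436.
Total exposure: 3 + 4 + 2 + 7 + 7 + 2 + 3 + 1 + 1 = 30 shifts.
The Gamma prior is conjugate for the Poisson rate, so λ | data ~ Gamma(35+436, 16+30) = Gamma(471, 46).
Posterior mean = 471/46 = 471/46; prior mean = 35/16 = 35/16. Difference = 471/46 − 35/16 = 2963/368.

2963/368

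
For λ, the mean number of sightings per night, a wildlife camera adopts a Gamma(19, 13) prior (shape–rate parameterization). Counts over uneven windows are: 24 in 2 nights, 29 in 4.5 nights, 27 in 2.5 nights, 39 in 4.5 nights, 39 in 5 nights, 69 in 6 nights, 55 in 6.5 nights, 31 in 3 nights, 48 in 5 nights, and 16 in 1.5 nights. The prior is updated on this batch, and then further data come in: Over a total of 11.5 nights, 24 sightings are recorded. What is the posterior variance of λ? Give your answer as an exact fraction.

Total count: 24 + 29 + 27 + 39 + 39 + 69 + 55 + 31 + 48 + 16 = 377.
Total exposure: 2 + 4.5 + 2.5 + 4.5 + 5 + 6 + 6.5 + 3 + 5 + 1.5 = 40.5 nights.
After the first batch: Gamma(19 + 377, 13 + 40.5) = Gamma(396, 107/2).
Total count 24 over total exposure 11.5 nights.
After the second batch: Gamma(396 + 24, 107/2 + 11.5) = Gamma(420, 65).
Posterior variance = α'/β'² = 420/4225 = 84/845.

84/845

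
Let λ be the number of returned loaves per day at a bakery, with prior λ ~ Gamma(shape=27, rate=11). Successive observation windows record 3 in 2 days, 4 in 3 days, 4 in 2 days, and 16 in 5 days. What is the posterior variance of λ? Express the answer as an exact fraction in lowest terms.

Total count: 3 + 4 + 4 + 16 = 27.
Total exposure: 2 + 3 + 2 + 5 = 12 days.
The Gamma prior is conjugate for the Poisson rate, so λ | data ~ Gamma(27+27, 11+12) = Gamma(54, 23).
Posterior variance = α'/β'² = 54/529.

54/529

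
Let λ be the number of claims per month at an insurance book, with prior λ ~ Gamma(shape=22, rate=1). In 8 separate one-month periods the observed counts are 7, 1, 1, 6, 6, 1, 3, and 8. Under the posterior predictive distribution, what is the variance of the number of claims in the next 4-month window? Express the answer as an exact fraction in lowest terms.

Total count: 7 + 1 + 1 + 6 + 6 + 1 + 3 + 8 = 33.
Total exposure: 8 months.
Posterior: α' = 22 + 33 = 55, β' = 1 + 8 = 9.
The posterior predictive for a window of length T is Negative Binomial with variance T·α'·(β'+T)/β'² = 4·55·13/81 = 2860/81.

2860/81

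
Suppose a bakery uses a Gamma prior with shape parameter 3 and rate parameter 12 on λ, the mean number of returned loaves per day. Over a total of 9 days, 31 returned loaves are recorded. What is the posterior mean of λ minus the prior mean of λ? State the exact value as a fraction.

Total count 31 over total exposure 9 days.
By Gamma–Poisson conjugacy, the posterior is Gamma(α + Σx, β + Σt) = Gamma(3 + 31, 12 + 9) = Gamma(34, 21).
Posterior mean = 34/21 = 34/21; prior mean = 3/12 = 1/4. Difference = 34/21 − 1/4 = 115/84.

115/84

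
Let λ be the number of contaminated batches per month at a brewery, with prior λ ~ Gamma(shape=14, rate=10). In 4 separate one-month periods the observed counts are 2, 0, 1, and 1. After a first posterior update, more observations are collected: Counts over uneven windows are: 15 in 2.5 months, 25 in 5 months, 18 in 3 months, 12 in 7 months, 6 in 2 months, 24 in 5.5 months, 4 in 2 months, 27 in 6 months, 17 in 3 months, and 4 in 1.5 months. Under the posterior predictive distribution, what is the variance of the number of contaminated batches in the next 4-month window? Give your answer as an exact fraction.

Total count: 2 + 0 + 1 + 1 = 4.
Total exposure: 4 months.
After the first batch: Gamma(14 + 4, 10 + 4) = Gamma(18, 14).
Total count: 15 + 25 + 18 + 12 + 6 + 24 + 4 + 27 + 17 + 4 = 152.
Total exposure: 2.5 + 5 + 3 + 7 + 2 + 5.5 + 2 + 6 + 3 + 1.5 = 37.5 months.
After the second batch: Gamma(18 + 152, 14 + 37.5) = Gamma(170, 103/2).
The posterior predictive for a window of length T is Negative Binomial with variance T·α'·(β'+T)/β'² = 4·170·(111/2)/(10609/4) = 150960/10609.

150960/10609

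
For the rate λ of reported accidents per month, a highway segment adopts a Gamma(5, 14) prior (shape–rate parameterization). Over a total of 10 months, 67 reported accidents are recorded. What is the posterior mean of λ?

3

Total count 67 over total exposure 10 months.
By Gamma–Poisson conjugacy, the posterior is Gamma(α + Σx, β + Σt) = Gamma(5 + 67, 14 + 10) = Gamma(72, 24).
Posterior mean = α'/β' = 72/24 = 3.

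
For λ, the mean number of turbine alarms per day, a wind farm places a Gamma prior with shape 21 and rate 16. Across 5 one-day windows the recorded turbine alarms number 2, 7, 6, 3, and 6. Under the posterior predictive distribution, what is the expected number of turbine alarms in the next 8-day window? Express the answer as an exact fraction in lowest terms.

120/7

Total count: 2 + 7 + 6 + 3 + 6 = 24.
Total exposure: 5 days.
Gamma(α, β) with Poisson data over total exposure Σt gives posterior Gamma(α+Σx, β+Σt) = Gamma(45, 21).
Predictive mean over an 8-day window = T·E[λ|data] = 8·45/21 = 120/7.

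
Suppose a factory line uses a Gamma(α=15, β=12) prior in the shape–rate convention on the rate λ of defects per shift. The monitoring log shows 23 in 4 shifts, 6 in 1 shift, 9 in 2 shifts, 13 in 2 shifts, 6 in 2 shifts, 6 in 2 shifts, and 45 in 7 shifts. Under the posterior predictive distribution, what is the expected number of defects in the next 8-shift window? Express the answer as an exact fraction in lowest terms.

Total count: 23 + 6 + 9 + 13 + 6 + 6 + 45 = 108.
Total exposure: 4 + 1 + 2 + 2 + 2 + 2 + 7 = 20 shifts.
By Gamma–Poisson conjugacy, the posterior is Gamma(α + Σx, β + Σt) = Gamma(15 + 108, 12 + 20) = Gamma(123, 32).
Predictive mean over an 8-shift window = T·E[λ|data] = 8·123/32 = 123/4.

123/4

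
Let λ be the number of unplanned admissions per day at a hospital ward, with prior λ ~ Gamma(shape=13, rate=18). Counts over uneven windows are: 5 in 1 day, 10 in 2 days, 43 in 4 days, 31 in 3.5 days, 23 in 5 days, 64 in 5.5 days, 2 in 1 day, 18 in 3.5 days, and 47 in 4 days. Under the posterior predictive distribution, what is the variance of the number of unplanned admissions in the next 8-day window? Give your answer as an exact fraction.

Total count: 5 + 10 + 43 + 31 + 23 + 64 + 2 + 18 + 47 = 243.
Total exposure: 1 + 2 + 4 + 3.5 + 5 + 5.5 + 1 + 3.5 + 4 = 29.5 days.
By Gamma–Poisson conjugacy, the posterior is Gamma(α + Σx, β + Σt) = Gamma(13 + 243, 18 + 29.5) = Gamma(256, 95/2).
The posterior predictive for a window of length T is Negative Binomial with variance T·α'·(β'+T)/β'² = 8·256·(111/2)/(9025/4) = 454656/9025.

454656/9025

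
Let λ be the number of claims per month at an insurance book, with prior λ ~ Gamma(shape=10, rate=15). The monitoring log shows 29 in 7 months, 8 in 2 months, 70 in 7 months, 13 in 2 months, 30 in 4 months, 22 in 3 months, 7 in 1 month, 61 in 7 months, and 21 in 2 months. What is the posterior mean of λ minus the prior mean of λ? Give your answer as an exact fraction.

713/150

Total count: 29 + 8 + 70 + 13 + 30 + 22 + 7 + 61 + 21 = 261.
Total exposure: 7 + 2 + 7 + 2 + 4 + 3 + 1 + 7 + 2 = 35 months.
By Gamma–Poisson conjugacy, the posterior is Gamma(α + Σx, β + Σt) = Gamma(10 + 261, 15 + 35) = Gamma(271, 50).
Posterior mean = 271/50 = 271/50; prior mean = 10/15 = 2/3. Difference = 271/50 − 2/3 = 713/150.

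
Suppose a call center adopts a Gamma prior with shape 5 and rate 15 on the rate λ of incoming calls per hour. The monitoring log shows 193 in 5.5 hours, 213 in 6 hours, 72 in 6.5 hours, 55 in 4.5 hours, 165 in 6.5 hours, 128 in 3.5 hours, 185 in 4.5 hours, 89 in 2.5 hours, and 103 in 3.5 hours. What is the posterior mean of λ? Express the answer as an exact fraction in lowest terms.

604/29

Total count: 193 + 213 + 72 + 55 + 165 + 128 + 185 + 89 + 103 = 1203.
Total exposure: 5.5 + 6 + 6.5 + 4.5 + 6.5 + 3.5 + 4.5 + 2.5 + 3.5 = 43 hours.
Posterior: α' = 5 + 1203 = 1208, β' = 15 + 43 = 58.
Posterior mean = α'/β' = 1208/58 = 604/29.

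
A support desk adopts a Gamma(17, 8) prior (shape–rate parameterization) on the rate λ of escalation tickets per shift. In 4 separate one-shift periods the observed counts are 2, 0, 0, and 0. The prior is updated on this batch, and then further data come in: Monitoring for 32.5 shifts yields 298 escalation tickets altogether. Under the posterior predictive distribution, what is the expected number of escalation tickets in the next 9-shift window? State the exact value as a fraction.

Total count: 2 + 0 + 0 + 0 = 2.
Total exposure: 4 shifts.
After the first batch: Gamma(17 + 2, 8 + 4) = Gamma(19, 12).
Total count 298 over total exposure 32.5 shifts.
After the second batch: Gamma(19 + 298, 12 + 32.5) = Gamma(317, 89/2).
Predictive mean over a 9-shift window = T·E[λ|data] = 9·317/(89/2) = 5706/89.

5706/89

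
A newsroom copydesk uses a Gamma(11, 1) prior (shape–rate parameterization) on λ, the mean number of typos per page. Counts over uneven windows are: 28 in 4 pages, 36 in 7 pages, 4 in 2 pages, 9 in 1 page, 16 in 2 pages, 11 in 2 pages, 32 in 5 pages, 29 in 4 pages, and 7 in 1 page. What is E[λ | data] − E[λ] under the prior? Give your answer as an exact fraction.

-136/29

Total count: 28 + 36 + 4 + 9 + 16 + 11 + 32 + 29 + 7 = 172.
Total exposure: 4 + 7 + 2 + 1 + 2 + 2 + 5 + 4 + 1 = 28 pages.
Conjugate update: add total count to the shape and total exposure to the rate, giving Gamma(183, 29).
Posterior mean = 183/29 = 183/29; prior mean = 11/1 = 11. Difference = 183/29 − 11 = -136/29.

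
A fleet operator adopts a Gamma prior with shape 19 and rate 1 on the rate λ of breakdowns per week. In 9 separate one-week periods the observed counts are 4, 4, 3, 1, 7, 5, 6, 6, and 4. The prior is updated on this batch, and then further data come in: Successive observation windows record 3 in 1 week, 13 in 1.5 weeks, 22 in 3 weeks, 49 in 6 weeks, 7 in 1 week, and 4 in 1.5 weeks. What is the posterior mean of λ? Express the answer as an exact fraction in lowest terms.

Total count: 4 + 4 + 3 + 1 + 7 + 5 + 6 + 6 + 4 = 40.
Total exposure: 9 weeks.
After the first batch: Gamma(19 + 40, 1 + 9) = Gamma(59, 10).
Total count: 3 + 13 + 22 + 49 + 7 + 4 = 98.
Total exposure: 1 + 1.5 + 3 + 6 + 1 + 1.5 = 14 weeks.
After the second batch: Gamma(59 + 98, 10 + 14) = Gamma(157, 24).
Posterior mean = α'/β' = 157/24.

157/24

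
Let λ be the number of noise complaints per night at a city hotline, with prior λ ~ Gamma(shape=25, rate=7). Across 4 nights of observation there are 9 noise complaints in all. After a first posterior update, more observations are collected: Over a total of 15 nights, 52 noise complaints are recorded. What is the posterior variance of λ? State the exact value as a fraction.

Total count 9 over total exposure 4 nights.
After the first batch: Gamma(25 + 9, 7 + 4) = Gamma(34, 11).
Total count 52 over total exposure 15 nights.
After the second batch: Gamma(34 + 52, 11 + 15) = Gamma(86, 26).
Posterior variance = α'/β'² = 86/676 = 43/338.

43/338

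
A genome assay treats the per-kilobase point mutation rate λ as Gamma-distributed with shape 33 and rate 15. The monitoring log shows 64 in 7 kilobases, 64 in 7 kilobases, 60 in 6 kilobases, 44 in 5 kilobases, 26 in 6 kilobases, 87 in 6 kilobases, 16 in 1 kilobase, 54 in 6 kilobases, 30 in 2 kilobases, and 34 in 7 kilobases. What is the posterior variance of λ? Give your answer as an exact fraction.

32/289

Total count: 64 + 64 + 60 + 44 + 26 + 87 + 16 + 54 + 30 + 34 = 479.
Total exposure: 7 + 7 + 6 + 5 + 6 + 6 + 1 + 6 + 2 + 7 = 53 kilobases.
Gamma(α, β) with Poisson data over total exposure Σt gives posterior Gamma(α+Σx, β+Σt) = Gamma(512, 68).
Posterior variance = α'/β'² = 512/4624 = 32/289.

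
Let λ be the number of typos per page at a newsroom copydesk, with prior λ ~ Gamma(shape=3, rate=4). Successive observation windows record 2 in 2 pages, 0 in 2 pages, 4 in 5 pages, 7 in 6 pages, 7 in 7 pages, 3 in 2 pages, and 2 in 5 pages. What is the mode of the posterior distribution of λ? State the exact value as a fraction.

Total count: 2 + 0 + 4 + 7 + 7 + 3 + 2 = 25.
Total exposure: 2 + 2 + 5 + 6 + 7 + 2 + 5 = 29 pages.
By Gamma–Poisson conjugacy, the posterior is Gamma(α + Σx, β + Σt) = Gamma(3 + 25, 4 + 29) = Gamma(28, 33).
Posterior mode = (α'−1)/β' = 27/33 = 9/11.

9/11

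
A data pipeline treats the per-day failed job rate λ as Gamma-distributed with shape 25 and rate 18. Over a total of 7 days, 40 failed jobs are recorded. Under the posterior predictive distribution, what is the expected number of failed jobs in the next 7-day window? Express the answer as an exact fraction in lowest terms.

Total count 40 over total exposure 7 days.
By Gamma–Poisson conjugacy, the posterior is Gamma(α + Σx, β + Σt) = Gamma(25 + 40, 18 + 7) = Gamma(65, 25).
Predictive mean over a 7-day window = T·E[λ|data] = 7·65/25 = 91/5.

91/5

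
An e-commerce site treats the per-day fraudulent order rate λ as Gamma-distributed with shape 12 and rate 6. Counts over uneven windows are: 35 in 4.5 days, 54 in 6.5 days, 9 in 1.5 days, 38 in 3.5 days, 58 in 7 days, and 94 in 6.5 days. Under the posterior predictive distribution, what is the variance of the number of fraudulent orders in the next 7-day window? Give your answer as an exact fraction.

357000/5041

Total count: 35 + 54 + 9 + 38 + 58 + 94 = 288.
Total exposure: 4.5 + 6.5 + 1.5 + 3.5 + 7 + 6.5 = 29.5 days.
By Gamma–Poisson conjugacy, the posterior is Gamma(α + Σx, β + Σt) = Gamma(12 + 288, 6 + 29.5) = Gamma(300, 71/2).
The posterior predictive for a window of length T is Negative Binomial with variance T·α'·(β'+T)/β'² = 7·300·(85/2)/(5041/4) = 357000/5041.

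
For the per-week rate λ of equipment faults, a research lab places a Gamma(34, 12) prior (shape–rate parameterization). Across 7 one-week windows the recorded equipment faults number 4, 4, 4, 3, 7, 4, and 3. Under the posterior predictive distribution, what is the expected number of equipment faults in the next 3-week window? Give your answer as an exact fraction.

Total count: 4 + 4 + 4 + 3 + 7 + 4 + 3 = 29.
Total exposure: 7 weeks.
By Gamma–Poisson conjugacy, the posterior is Gamma(α + Σx, β + Σt) = Gamma(34 + 29, 12 + 7) = Gamma(63, 19).
Predictive mean over a 3-week window = T·E[λ|data] = 3·63/19 = 189/19.

189/19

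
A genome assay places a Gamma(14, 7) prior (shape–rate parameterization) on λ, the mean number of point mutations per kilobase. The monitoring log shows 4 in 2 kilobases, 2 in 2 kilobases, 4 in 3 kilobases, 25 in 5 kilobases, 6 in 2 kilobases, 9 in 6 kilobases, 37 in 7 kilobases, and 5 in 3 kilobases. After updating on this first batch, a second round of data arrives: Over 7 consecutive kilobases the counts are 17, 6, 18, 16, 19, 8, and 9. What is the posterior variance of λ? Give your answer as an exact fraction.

199/1936

Total count: 4 + 2 + 4 + 25 + 6 + 9 + 37 + 5 = 92.
Total exposure: 2 + 2 + 3 + 5 + 2 + 6 + 7 + 3 = 30 kilobases.
After the first batch: Gamma(14 + 92, 7 + 30) = Gamma(106, 37).
Total count: 17 + 6 + 18 + 16 + 19 + 8 + 9 = 93.
Total exposure: 7 kilobases.
After the second batch: Gamma(106 + 93, 37 + 7) = Gamma(199, 44).
Posterior variance = α'/β'² = 199/1936.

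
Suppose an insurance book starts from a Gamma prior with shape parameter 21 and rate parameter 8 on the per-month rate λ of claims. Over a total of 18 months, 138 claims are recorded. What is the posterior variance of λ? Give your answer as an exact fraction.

159/676

Total count 138 over total exposure 18 months.
The Gamma prior is conjugate for the Poisson rate, so λ | data ~ Gamma(21+138, 8+18) = Gamma(159, 26).
Posterior variance = α'/β'² = 159/676.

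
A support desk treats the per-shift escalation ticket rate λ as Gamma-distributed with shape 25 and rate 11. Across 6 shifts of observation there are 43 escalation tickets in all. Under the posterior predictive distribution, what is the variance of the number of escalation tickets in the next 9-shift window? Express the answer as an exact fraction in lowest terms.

936/17

Total count 43 over total exposure 6 shifts.
Conjugate update: add total count to the shape and total exposure to the rate, giving Gamma(68, 17).
The posterior predictive for a window of length T is Negative Binomial with variance T·α'·(β'+T)/β'² = 9·68·26/289 = 936/17.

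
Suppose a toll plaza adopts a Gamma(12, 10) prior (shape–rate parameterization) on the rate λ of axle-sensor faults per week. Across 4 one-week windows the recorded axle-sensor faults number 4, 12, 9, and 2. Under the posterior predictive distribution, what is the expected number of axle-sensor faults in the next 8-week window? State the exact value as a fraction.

Total count: 4 + 12 + 9 + 2 = 27.
Total exposure: 4 weeks.
The Gamma prior is conjugate for the Poisson rate, so λ | data ~ Gamma(12+27, 10+4) = Gamma(39, 14).
Predictive mean over an 8-week window = T·E[λ|data] = 8·39/14 = 156/7.

156/7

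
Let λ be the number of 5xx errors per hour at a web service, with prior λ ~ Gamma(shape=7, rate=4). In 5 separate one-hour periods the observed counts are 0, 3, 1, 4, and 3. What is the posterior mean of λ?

Total count: 0 + 3 + 1 + 4 + 3 = 11.
Total exposure: 5 hours.
By Gamma–Poisson conjugacy, the posterior is Gamma(α + Σx, β + Σt) = Gamma(7 + 11, 4 + 5) = Gamma(18, 9).
Posterior mean = α'/β' = 18/9 = 2.

2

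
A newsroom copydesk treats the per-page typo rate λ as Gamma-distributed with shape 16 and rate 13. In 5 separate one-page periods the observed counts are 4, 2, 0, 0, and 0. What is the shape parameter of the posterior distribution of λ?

22

Total count: 4 + 2 + 0 + 0 + 0 = 6.
Total exposure: 5 pages.
Posterior: α' = 16 + 6 = 22, β' = 13 + 5 = 18.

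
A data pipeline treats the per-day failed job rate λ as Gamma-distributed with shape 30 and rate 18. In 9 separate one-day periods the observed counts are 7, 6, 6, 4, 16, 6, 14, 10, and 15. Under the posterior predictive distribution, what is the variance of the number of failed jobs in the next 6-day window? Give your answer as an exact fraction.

836/27

Total count: 7 + 6 + 6 + 4 + 16 + 6 + 14 + 10 + 15 = 84.
Total exposure: 9 days.
Gamma(α, β) with Poisson data over total exposure Σt gives posterior Gamma(α+Σx, β+Σt) = Gamma(114, 27).
The posterior predictive for a window of length T is Negative Binomial with variance T·α'·(β'+T)/β'² = 6·114·33/729 = 836/27.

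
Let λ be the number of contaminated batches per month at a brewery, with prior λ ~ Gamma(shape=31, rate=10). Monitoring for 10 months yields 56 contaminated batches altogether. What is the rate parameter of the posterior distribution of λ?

Total count 56 over total exposure 10 months.
By Gamma–Poisson conjugacy, the posterior is Gamma(α + Σx, β + Σt) = Gamma(31 + 56, 10 + 10) = Gamma(87, 20).

20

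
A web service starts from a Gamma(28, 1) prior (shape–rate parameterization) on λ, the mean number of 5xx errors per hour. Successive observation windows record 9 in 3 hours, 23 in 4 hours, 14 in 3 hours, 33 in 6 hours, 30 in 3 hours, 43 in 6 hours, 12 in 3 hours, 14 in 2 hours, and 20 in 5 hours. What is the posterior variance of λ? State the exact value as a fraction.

Total count: 9 + 23 + 14 + 33 + 30 + 43 + 12 + 14 + 20 = 198.
Total exposure: 3 + 4 + 3 + 6 + 3 + 6 + 3 + 2 + 5 = 35 hours.
The Gamma prior is conjugate for the Poisson rate, so λ | data ~ Gamma(28+198, 1+35) = Gamma(226, 36).
Posterior variance = α'/β'² = 226/1296 = 113/648.

113/648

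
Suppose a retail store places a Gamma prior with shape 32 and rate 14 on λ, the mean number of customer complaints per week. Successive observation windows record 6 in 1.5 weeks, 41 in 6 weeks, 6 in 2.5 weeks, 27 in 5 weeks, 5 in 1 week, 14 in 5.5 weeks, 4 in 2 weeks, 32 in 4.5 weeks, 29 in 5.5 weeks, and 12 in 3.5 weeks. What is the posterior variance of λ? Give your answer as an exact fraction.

208/2601

Total count: 6 + 41 + 6 + 27 + 5 + 14 + 4 + 32 + 29 + 12 = 176.
Total exposure: 1.5 + 6 + 2.5 + 5 + 1 + 5.5 + 2 + 4.5 + 5.5 + 3.5 = 37 weeks.
Conjugate update: add total count to the shape and total exposure to the rate, giving Gamma(208, 51).
Posterior variance = α'/β'² = 208/2601.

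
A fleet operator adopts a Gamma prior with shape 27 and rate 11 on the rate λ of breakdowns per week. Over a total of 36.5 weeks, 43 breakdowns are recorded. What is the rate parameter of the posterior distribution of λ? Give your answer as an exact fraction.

95/2

Total count 43 over total exposure 36.5 weeks.
Gamma(α, β) with Poisson data over total exposure Σt gives posterior Gamma(α+Σx, β+Σt) = Gamma(70, 95/2).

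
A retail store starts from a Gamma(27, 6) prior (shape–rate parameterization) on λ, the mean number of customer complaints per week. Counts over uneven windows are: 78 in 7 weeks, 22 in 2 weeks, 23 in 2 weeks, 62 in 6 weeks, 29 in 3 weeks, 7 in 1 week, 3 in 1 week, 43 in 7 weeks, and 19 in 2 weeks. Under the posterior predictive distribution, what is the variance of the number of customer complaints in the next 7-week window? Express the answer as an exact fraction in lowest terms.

Total count: 78 + 22 + 23 + 62 + 29 + 7 + 3 + 43 + 19 = 286.
Total exposure: 7 + 2 + 2 + 6 + 3 + 1 + 1 + 7 + 2 = 31 weeks.
By Gamma–Poisson conjugacy, the posterior is Gamma(α + Σx, β + Σt) = Gamma(27 + 286, 6 + 31) = Gamma(313, 37).
The posterior predictive for a window of length T is Negative Binomial with variance T·α'·(β'+T)/β'² = 7·313·44/1369 = 96404/1369.

96404/1369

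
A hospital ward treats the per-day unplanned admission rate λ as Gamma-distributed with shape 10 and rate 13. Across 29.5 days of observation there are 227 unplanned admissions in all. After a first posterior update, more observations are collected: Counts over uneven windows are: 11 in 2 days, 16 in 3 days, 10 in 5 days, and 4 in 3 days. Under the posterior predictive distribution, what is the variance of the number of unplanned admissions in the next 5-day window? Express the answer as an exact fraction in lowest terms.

Total count 227 over total exposure 29.5 days.
After the first batch: Gamma(10 + 227, 13 + 29.5) = Gamma(237, 85/2).
Total count: 11 + 16 + 10 + 4 = 41.
Total exposure: 2 + 3 + 5 + 3 = 13 days.
After the second batch: Gamma(237 + 41, 85/2 + 13) = Gamma(278, 111/2).
The posterior predictive for a window of length T is Negative Binomial with variance T·α'·(β'+T)/β'² = 5·278·(121/2)/(12321/4) = 336380/12321.

336380/12321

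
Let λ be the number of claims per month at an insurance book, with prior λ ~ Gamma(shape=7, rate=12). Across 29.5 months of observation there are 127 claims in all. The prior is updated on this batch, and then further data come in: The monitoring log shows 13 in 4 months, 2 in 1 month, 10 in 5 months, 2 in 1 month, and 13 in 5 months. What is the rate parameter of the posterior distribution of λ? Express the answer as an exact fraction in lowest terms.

Total count 127 over total exposure 29.5 months.
After the first batch: Gamma(7 + 127, 12 + 29.5) = Gamma(134, 83/2).
Total count: 13 + 2 + 10 + 2 + 13 = 40.
Total exposure: 4 + 1 + 5 + 1 + 5 = 16 months.
After the second batch: Gamma(134 + 40, 83/2 + 16) = Gamma(174, 115/2).

115/2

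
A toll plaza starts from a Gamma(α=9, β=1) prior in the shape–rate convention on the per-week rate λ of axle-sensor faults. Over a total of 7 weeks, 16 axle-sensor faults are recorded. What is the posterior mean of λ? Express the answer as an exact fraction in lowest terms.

25/8

Total count 16 over total exposure 7 weeks.
Posterior: α' = 9 + 16 = 25, β' = 1 + 7 = 8.
Posterior mean = α'/β' = 25/8.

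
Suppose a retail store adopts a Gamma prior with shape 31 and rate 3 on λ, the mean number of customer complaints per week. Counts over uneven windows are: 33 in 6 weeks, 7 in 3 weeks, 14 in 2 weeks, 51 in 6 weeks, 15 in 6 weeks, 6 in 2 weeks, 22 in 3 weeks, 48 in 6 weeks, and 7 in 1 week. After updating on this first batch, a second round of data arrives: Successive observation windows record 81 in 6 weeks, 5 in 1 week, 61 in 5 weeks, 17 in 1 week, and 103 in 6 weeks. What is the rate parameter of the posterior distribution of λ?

57

Total count: 33 + 7 + 14 + 51 + 15 + 6 + 22 + 48 + 7 = 203.
Total exposure: 6 + 3 + 2 + 6 + 6 + 2 + 3 + 6 + 1 = 35 weeks.
After the first batch: Gamma(31 + 203, 3 + 35) = Gamma(234, 38).
Total count: 81 + 5 + 61 + 17 + 103 = 267.
Total exposure: 6 + 1 + 5 + 1 + 6 = 19 weeks.
After the second batch: Gamma(234 + 267, 38 + 19) = Gamma(501, 57).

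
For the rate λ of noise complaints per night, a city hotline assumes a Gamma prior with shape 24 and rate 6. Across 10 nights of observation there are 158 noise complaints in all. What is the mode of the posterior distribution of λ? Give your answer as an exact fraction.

Total count 158 over total exposure 10 nights.
Gamma(α, β) with Poisson data over total exposure Σt gives posterior Gamma(α+Σx, β+Σt) = Gamma(182, 16).
Posterior mode = (α'−1)/β' = 181/16.

181/16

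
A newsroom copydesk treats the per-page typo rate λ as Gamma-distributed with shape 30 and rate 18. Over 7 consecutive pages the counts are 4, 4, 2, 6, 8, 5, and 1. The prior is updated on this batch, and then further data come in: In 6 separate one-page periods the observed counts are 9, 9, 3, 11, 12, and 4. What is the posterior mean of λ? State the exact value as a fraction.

Total count: 4 + 4 + 2 + 6 + 8 + 5 + 1 = 30.
Total exposure: 7 pages.
After the first batch: Gamma(30 + 30, 18 + 7) = Gamma(60, 25).
Total count: 9 + 9 + 3 + 11 + 12 + 4 = 48.
Total exposure: 6 pages.
After the second batch: Gamma(60 + 48, 25 + 6) = Gamma(108, 31).
Posterior mean = α'/β' = 108/31.

108/31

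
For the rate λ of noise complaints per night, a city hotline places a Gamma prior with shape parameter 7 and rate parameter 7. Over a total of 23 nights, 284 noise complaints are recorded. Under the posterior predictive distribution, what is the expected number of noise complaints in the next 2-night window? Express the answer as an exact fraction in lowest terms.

Total count 284 over total exposure 23 nights.
Gamma(α, β) with Poisson data over total exposure Σt gives posterior Gamma(α+Σx, β+Σt) = Gamma(291, 30).
Predictive mean over a 2-night window = T·E[λ|data] = 2·291/30 = 97/5.

97/5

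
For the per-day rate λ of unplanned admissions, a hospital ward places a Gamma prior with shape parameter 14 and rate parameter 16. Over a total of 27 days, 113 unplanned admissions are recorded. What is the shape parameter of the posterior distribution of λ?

Total count 113 over total exposure 27 days.
Gamma(α, β) with Poisson data over total exposure Σt gives posterior Gamma(α+Σx, β+Σt) = Gamma(127, 43).

127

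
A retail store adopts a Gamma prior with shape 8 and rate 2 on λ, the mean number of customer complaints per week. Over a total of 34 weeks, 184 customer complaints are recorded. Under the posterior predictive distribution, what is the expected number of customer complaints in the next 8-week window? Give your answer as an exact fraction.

128/3

Total count 184 over total exposure 34 weeks.
Posterior: α' = 8 + 184 = 192, β' = 2 + 34 = 36.
Predictive mean over an 8-week window = T·E[λ|data] = 8·192/36 = 128/3.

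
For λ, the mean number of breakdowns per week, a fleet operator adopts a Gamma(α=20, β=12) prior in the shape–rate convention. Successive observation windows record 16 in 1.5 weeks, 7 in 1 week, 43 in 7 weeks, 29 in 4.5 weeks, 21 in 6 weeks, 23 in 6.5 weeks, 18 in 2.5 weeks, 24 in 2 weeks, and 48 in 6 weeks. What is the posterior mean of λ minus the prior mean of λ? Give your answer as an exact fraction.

502/147

Total count: 16 + 7 + 43 + 29 + 21 + 23 + 18 + 24 + 48 = 229.
Total exposure: 1.5 + 1 + 7 + 4.5 + 6 + 6.5 + 2.5 + 2 + 6 = 37 weeks.
The Gamma prior is conjugate for the Poisson rate, so λ | data ~ Gamma(20+229, 12+37) = Gamma(249, 49).
Posterior mean = 249/49 = 249/49; prior mean = 20/12 = 5/3. Difference = 249/49 − 5/3 = 502/147.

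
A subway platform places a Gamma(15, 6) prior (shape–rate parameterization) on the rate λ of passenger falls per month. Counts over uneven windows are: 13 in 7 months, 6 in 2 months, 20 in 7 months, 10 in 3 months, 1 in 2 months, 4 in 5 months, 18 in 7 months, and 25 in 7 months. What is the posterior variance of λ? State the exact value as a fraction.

Total count: 13 + 6 + 20 + 10 + 1 + 4 + 18 + 25 = 97.
Total exposure: 7 + 2 + 7 + 3 + 2 + 5 + 7 + 7 = 40 months.
Conjugate update: add total count to the shape and total exposure to the rate, giving Gamma(112, 46).
Posterior variance = α'/β'² = 112/2116 = 28/529.

28/529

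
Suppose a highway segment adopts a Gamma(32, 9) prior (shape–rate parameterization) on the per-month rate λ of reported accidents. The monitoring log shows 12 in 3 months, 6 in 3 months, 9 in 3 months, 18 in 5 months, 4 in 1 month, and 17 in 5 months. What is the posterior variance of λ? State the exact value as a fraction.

98/841

Total count: 12 + 6 + 9 + 18 + 4 + 17 = 66.
Total exposure: 3 + 3 + 3 + 5 + 1 + 5 = 20 months.
By Gamma–Poisson conjugacy, the posterior is Gamma(α + Σx, β + Σt) = Gamma(32 + 66, 9 + 20) = Gamma(98, 29).
Posterior variance = α'/β'² = 98/841.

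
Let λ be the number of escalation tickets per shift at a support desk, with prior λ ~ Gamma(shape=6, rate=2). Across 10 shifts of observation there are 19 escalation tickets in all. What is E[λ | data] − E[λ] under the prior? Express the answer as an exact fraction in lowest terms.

Total count 19 over total exposure 10 shifts.
Posterior: α' = 6 + 19 = 25, β' = 2 + 10 = 12.
Posterior mean = 25/12 = 25/12; prior mean = 6/2 = 3. Difference = 25/12 − 3 = -11/12.

-11/12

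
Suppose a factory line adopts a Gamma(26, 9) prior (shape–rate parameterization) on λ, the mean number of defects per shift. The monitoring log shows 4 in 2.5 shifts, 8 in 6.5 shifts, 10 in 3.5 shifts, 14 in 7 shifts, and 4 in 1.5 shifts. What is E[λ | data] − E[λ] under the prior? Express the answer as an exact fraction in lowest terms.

Total count: 4 + 8 + 10 + 14 + 4 = 40.
Total exposure: 2.5 + 6.5 + 3.5 + 7 + 1.5 = 21 shifts.
Gamma(α, β) with Poisson data over total exposure Σt gives posterior Gamma(α+Σx, β+Σt) = Gamma(66, 30).
Posterior mean = 66/30 = 11/5; prior mean = 26/9 = 26/9. Difference = 11/5 − 26/9 = -31/45.

-31/45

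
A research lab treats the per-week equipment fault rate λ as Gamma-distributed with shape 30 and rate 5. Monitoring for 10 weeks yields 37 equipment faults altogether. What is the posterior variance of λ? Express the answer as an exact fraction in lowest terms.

Total count 37 over total exposure 10 weeks.
By Gamma–Poisson conjugacy, the posterior is Gamma(α + Σx, β + Σt) = Gamma(30 + 37, 5 + 10) = Gamma(67, 15).
Posterior variance = α'/β'² = 67/225.

67/225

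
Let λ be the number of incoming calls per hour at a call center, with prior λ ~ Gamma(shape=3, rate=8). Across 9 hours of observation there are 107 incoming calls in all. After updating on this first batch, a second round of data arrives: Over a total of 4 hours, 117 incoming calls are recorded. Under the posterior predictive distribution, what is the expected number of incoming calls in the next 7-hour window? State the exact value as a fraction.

227/3

Total count 107 over total exposure 9 hours.
After the first batch: Gamma(3 + 107, 8 + 9) = Gamma(110, 17).
Total count 117 over total exposure 4 hours.
After the second batch: Gamma(110 + 117, 17 + 4) = Gamma(227, 21).
Predictive mean over a 7-hour window = T·E[λ|data] = 7·227/21 = 227/3.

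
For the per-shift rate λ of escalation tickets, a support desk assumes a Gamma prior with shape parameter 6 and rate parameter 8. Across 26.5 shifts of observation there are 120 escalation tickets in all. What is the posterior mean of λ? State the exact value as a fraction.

Total count 120 over total exposure 26.5 shifts.
The Gamma prior is conjugate for the Poisson rate, so λ | data ~ Gamma(6+120, 8+26.5) = Gamma(126, 69/2).
Posterior mean = α'/β' = 126/(69/2) = 84/23.

84/23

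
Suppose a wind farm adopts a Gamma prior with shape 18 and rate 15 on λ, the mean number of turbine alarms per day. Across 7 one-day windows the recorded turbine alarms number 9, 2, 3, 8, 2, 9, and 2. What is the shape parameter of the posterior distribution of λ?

Total count: 9 + 2 + 3 + 8 + 2 + 9 + 2 = 35.
Total exposure: 7 days.
Gamma(α, β) with Poisson data over total exposure Σt gives posterior Gamma(α+Σx, β+Σt) = Gamma(53, 22).

53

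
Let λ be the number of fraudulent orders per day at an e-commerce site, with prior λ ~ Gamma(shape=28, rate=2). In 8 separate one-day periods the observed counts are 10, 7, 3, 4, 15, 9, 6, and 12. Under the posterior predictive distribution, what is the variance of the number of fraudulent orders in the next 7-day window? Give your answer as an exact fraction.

Total count: 10 + 7 + 3 + 4 + 15 + 9 + 6 + 12 = 66.
Total exposure: 8 days.
Gamma(α, β) with Poisson data over total exposure Σt gives posterior Gamma(α+Σx, β+Σt) = Gamma(94, 10).
The posterior predictive for a window of length T is Negative Binomial with variance T·α'·(β'+T)/β'² = 7·94·17/100 = 5593/50.

5593/50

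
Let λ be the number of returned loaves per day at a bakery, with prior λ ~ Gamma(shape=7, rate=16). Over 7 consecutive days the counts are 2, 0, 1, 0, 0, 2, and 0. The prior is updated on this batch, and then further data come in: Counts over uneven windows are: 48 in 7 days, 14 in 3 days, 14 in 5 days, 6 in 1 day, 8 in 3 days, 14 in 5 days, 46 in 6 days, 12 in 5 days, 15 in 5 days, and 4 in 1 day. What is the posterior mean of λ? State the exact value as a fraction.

Total count: 2 + 0 + 1 + 0 + 0 + 2 + 0 = 5.
Total exposure: 7 days.
After the first batch: Gamma(7 + 5, 16 + 7) = Gamma(12, 23).
Total count: 48 + 14 + 14 + 6 + 8 + 14 + 46 + 12 + 15 + 4 = 181.
Total exposure: 7 + 3 + 5 + 1 + 3 + 5 + 6 + 5 + 5 + 1 = 41 days.
After the second batch: Gamma(12 + 181, 23 + 41) = Gamma(193, 64).
Posterior mean = α'/β' = 193/64.

193/64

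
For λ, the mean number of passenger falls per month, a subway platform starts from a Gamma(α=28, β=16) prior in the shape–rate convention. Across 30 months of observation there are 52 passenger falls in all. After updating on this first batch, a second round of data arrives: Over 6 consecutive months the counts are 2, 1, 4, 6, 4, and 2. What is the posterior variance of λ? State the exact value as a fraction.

Total count 52 over total exposure 30 months.
After the first batch: Gamma(28 + 52, 16 + 30) = Gamma(80, 46).
Total count: 2 + 1 + 4 + 6 + 4 + 2 = 19.
Total exposure: 6 months.
After the second batch: Gamma(80 + 19, 46 + 6) = Gamma(99, 52).
Posterior variance = α'/β'² = 99/2704.

99/2704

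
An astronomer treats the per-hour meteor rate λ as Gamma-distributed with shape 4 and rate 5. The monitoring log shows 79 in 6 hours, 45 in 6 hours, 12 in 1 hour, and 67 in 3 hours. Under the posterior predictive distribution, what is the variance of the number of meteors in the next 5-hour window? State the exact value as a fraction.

2990/49

Total count: 79 + 45 + 12 + 67 = 203.
Total exposure: 6 + 6 + 1 + 3 = 16 hours.
Conjugate update: add total count to the shape and total exposure to the rate, giving Gamma(207, 21).
The posterior predictive for a window of length T is Negative Binomial with variance T·α'·(β'+T)/β'² = 5·207·26/441 = 2990/49.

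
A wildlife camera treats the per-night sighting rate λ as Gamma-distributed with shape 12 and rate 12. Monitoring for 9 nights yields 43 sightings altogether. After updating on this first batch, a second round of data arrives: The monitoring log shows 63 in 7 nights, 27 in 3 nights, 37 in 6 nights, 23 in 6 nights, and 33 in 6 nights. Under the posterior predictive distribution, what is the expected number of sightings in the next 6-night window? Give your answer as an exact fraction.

Total count 43 over total exposure 9 nights.
After the first batch: Gamma(12 + 43, 12 + 9) = Gamma(55, 21).
Total count: 63 + 27 + 37 + 23 + 33 = 183.
Total exposure: 7 + 3 + 6 + 6 + 6 = 28 nights.
After the second batch: Gamma(55 + 183, 21 + 28) = Gamma(238, 49).
Predictive mean over a 6-night window = T·E[λ|data] = 6·238/49 = 204/7.

204/7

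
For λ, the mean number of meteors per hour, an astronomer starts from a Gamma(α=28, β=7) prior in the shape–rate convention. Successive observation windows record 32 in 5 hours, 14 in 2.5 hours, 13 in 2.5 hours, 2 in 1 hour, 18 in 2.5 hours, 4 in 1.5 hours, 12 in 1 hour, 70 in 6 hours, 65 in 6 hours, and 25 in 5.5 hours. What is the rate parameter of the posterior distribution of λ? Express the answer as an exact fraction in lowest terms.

81/2

Total count: 32 + 14 + 13 + 2 + 18 + 4 + 12 + 70 + 65 + 25 = 255.
Total exposure: 5 + 2.5 + 2.5 + 1 + 2.5 + 1.5 + 1 + 6 + 6 + 5.5 = 33.5 hours.
By Gamma–Poisson conjugacy, the posterior is Gamma(α + Σx, β + Σt) = Gamma(28 + 255, 7 + 33.5) = Gamma(283, 81/2).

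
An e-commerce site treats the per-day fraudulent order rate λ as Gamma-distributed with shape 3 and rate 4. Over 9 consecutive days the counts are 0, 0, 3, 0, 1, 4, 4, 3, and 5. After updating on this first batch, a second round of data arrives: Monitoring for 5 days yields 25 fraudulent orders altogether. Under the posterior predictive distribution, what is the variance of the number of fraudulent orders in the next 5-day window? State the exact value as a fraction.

460/27

Total count: 0 + 0 + 3 + 0 + 1 + 4 + 4 + 3 + 5 = 20.
Total exposure: 9 days.
After the first batch: Gamma(3 + 20, 4 + 9) = Gamma(23, 13).
Total count 25 over total exposure 5 days.
After the second batch: Gamma(23 + 25, 13 + 5) = Gamma(48, 18).
The posterior predictive for a window of length T is Negative Binomial with variance T·α'·(β'+T)/β'² = 5·48·23/324 = 460/27.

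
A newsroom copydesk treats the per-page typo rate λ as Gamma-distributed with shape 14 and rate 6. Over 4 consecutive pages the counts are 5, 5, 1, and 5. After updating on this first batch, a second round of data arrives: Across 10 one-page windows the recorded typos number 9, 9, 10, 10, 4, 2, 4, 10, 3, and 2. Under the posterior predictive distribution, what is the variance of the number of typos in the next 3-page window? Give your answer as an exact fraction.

Total count: 5 + 5 + 1 + 5 = 16.
Total exposure: 4 pages.
After the first batch: Gamma(14 + 16, 6 + 4) = Gamma(30, 10).
Total count: 9 + 9 + 10 + 10 + 4 + 2 + 4 + 10 + 3 + 2 = 63.
Total exposure: 10 pages.
After the second batch: Gamma(30 + 63, 10 + 10) = Gamma(93, 20).
The posterior predictive for a window of length T is Negative Binomial with variance T·α'·(β'+T)/β'² = 3·93·23/400 = 6417/400.

6417/400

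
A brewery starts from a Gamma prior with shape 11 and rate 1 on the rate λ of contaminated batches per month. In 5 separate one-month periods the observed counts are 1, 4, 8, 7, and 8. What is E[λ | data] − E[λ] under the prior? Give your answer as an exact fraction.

Total count: 1 + 4 + 8 + 7 + 8 = 28.
Total exposure: 5 months.
The Gamma prior is conjugate for the Poisson rate, so λ | data ~ Gamma(11+28, 1+5) = Gamma(39, 6).
Posterior mean = 39/6 = 13/2; prior mean = 11/1 = 11. Difference = 13/2 − 11 = -9/2.

-9/2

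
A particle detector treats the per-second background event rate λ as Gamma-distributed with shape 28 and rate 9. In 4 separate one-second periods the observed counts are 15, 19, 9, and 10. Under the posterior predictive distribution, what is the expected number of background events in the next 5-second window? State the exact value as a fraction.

Total count: 15 + 19 + 9 + 10 = 53.
Total exposure: 4 seconds.
Posterior: α' = 28 + 53 = 81, β' = 9 + 4 = 13.
Predictive mean over a 5-second window = T·E[λ|data] = 5·81/13 = 405/13.

405/13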